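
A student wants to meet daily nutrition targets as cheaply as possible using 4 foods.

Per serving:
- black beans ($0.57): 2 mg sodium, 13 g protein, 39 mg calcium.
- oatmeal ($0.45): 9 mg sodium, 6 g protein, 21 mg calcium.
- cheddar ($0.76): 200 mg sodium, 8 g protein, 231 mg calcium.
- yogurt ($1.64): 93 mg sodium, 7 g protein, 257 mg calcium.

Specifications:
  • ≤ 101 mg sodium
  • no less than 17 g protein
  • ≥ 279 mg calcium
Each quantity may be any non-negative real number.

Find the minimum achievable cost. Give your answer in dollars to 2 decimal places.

Set it up as a linear program. Let x1 = servings of black beans, x2 = servings of oatmeal, x3 = servings of cheddar, x4 = servings of yogurt.
Minimise 0.57x1 + 0.45x2 + 0.76x3 + 1.64x4 s.t.:
  2x1 + 9x2 + 200x3 + 93x4 ≤ 101   (sodium)
  13x1 + 6x2 + 8x3 + 7x4 ≥ 17   (protein)
  39x1 + 21x2 + 231x3 + 257x4 ≥ 279   (calcium)
  x1, x2, x3, x4 ≥ 0.
The optimal basis is {black beans, cheddar, yogurt}; oatmeal drops out. There the sodium, protein, calcium constraints are tight.
Solving gives x1 = 0.7759, x3 = 0.08107, x4 = 0.895.
Objective = 0.57·0.7759 + 0.76·0.08107 + 1.64·0.895 = 1.9717.

$1.97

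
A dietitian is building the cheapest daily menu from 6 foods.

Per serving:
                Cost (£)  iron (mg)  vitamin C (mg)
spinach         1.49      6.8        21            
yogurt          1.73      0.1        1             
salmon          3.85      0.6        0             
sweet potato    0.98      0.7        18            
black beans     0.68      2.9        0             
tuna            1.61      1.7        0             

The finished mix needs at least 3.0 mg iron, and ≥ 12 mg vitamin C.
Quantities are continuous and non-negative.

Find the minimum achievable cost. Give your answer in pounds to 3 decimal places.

Let x1 = servings of spinach, x2 = servings of yogurt, x3 = servings of salmon, x4 = servings of sweet potato, x5 = servings of black beans, x6 = servings of tuna.
Minimize 1.49x1 + 1.73x2 + 3.85x3 + 0.98x4 + 0.68x5 + 1.61x6 with:
  6.8x1 + 0.1x2 + 0.6x3 + 0.7x4 + 2.9x5 + 1.7x6 ≥ 3   (iron)
  21x1 + 1x2 + 18x4 ≥ 12   (vitamin C)
  x1, x2, x3, x4, x5, x6 ≥ 0.
The optimal basis is {spinach, sweet potato}; yogurt, salmon, black beans, tuna drop out. Binding constraints: iron and vitamin C.
So spinach = 0.4234 servings, sweet potato = 0.1727 servings.
Hence cost = 1.49·0.4234 + 0.98·0.1727 = £0.80011.

£0.800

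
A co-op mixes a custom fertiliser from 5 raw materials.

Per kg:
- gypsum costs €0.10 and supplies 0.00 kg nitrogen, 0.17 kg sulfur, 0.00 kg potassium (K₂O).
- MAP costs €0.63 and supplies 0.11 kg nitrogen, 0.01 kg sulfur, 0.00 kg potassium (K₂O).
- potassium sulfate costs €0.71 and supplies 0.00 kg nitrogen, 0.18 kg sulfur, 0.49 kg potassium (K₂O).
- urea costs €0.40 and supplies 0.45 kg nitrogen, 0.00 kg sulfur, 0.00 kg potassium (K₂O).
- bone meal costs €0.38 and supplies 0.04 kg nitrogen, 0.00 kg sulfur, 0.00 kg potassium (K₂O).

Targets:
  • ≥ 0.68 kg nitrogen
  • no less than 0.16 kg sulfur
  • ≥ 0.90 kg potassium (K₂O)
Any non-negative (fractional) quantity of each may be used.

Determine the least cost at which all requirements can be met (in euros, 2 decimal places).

Treat it as an LP. Let x1 = kg of gypsum, x2 = kg of MAP, x3 = kg of potassium sulfate, x4 = kg of urea, x5 = kg of bone meal.
min 0.1x1 + 0.63x2 + 0.71x3 + 0.4x4 + 0.38x5 s.t.:
  0.11x2 + 0.45x4 + 0.04x5 ≥ 0.68   (nitrogen)
  0.17x1 + 0.01x2 + 0.18x3 ≥ 0.16   (sulfur)
  0.49x3 ≥ 0.9   (potassium (K₂O))
  x1, x2, x3, x4, x5 ≥ 0.
The optimal basis is {potassium sulfate, urea}; gypsum, MAP, bone meal drop out. Binding constraints: nitrogen and potassium (K₂O).
That vertex is x3 = 1.837, x4 = 1.511.
Total cost: 0.71·1.837 + 0.4·1.511 = 1.9087.

€1.91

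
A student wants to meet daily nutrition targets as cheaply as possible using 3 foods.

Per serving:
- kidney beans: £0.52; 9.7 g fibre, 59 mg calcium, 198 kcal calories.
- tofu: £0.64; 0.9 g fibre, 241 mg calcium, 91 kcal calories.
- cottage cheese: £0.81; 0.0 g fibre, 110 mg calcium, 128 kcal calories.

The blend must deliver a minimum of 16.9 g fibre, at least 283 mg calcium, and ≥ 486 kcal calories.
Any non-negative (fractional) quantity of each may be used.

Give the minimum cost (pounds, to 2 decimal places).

Treat it as an LP. Let x1 = servings of kidney beans, x2 = servings of tofu, x3 = servings of cottage cheese.
min 0.52x1 + 0.64x2 + 0.81x3 subject to:
  9.7x1 + 0.9x2 ≥ 16.9   (fibre)
  59x1 + 241x2 + 110x3 ≥ 283   (calcium)
  198x1 + 91x2 + 128x3 ≥ 486   (calories)
  x1, x2, x3 ≥ 0.
The cheapest feasible vertex uses only kidney beans, tofu; cottage cheese is not used. There the calcium and calories constraints are tight.
Optimal quantities: kidney beans = 2.158 servings, tofu = 0.6461 servings.
Total cost: 0.52·2.158 + 0.64·0.6461 = 1.5357.

£1.54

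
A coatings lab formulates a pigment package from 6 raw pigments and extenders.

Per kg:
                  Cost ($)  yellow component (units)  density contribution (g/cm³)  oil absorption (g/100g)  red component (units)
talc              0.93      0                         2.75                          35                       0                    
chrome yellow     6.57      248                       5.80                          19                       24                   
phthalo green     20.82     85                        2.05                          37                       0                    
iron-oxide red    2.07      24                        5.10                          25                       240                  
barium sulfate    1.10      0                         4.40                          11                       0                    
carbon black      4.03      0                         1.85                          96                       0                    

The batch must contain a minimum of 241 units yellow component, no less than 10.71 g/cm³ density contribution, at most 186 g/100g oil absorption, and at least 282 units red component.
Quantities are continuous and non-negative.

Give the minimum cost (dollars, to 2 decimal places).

Let x1 = kg of talc, x2 = kg of chrome yellow, x3 = kg of phthalo green, x4 = kg of iron-oxide red, x5 = kg of barium sulfate, x6 = kg of carbon black.
Minimize 0.93x1 + 6.57x2 + 20.82x3 + 2.07x4 + 1.1x5 + 4.03x6 with:
  248x2 + 85x3 + 24x4 ≥ 241   (yellow component)
  2.75x1 + 5.8x2 + 2.05x3 + 5.1x4 + 4.4x5 + 1.85x6 ≥ 10.71   (density contribution)
  35x1 + 19x2 + 37x3 + 25x4 + 11x5 + 96x6 ≤ 186   (oil absorption)
  24x2 + 240x4 ≥ 282   (red component)
  x1, x2, x3, x4, x5, x6 ≥ 0.
At the optimum only chrome yellow, iron-oxide red, barium sulfate are positive (talc, phthalo green, carbon black = 0). The yellow component, density contribution, red component requirements are met with equality.
Solving gives x2 = 0.8664, x4 = 1.088, x5 = 0.03045.
Objective = 6.57·0.8664 + 2.07·1.088 + 1.1·0.03045 = 7.9779.

$7.98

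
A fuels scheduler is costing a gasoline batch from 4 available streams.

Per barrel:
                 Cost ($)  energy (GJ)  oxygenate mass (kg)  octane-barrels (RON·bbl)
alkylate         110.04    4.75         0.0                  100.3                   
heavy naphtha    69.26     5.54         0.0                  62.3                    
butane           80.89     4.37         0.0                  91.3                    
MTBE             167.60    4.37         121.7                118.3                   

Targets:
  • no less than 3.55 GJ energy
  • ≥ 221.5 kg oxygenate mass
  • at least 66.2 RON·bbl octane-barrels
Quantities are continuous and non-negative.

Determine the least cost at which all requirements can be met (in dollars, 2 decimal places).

$305.04

Set it up as a linear program. Let x1 = barrels of alkylate, x2 = barrels of heavy naphtha, x3 = barrels of butane, x4 = barrels of MTBE.
Minimise 110.04x1 + 69.26x2 + 80.89x3 + 167.6x4 s.t.:
  4.75x1 + 5.54x2 + 4.37x3 + 4.37x4 ≥ 3.55   (energy)
  121.7x4 ≥ 221.5   (oxygenate mass)
  100.3x1 + 62.3x2 + 91.3x3 + 118.3x4 ≥ 66.2   (octane-barrels)
  x1, x2, x3, x4 ≥ 0.
The optimal basis is {MTBE}; alkylate, heavy naphtha, butane drop out. Binding constraint: oxygenate mass.
So MTBE = 1.82005 barrels.
Objective = 167.6·1.82005 = 305.0404.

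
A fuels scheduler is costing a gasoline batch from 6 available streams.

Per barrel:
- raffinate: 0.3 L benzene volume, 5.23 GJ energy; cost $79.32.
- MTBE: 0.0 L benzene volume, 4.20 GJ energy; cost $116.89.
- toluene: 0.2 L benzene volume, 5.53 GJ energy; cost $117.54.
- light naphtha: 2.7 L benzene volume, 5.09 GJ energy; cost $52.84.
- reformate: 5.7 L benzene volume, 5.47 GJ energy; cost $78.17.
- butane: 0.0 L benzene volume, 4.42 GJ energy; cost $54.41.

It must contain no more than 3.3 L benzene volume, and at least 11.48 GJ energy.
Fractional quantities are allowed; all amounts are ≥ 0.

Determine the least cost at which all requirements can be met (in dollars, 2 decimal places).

Let x1 = barrels of raffinate, x2 = barrels of MTBE, x3 = barrels of toluene, x4 = barrels of light naphtha, x5 = barrels of reformate, x6 = barrels of butane.
Minimize 79.32x1 + 116.89x2 + 117.54x3 + 52.84x4 + 78.17x5 + 54.41x6 s.t.:
  0.3x1 + 0.2x3 + 2.7x4 + 5.7x5 ≤ 3.3   (benzene volume)
  5.23x1 + 4.2x2 + 5.53x3 + 5.09x4 + 5.47x5 + 4.42x6 ≥ 11.48   (energy)
  x1, x2, x3, x4, x5, x6 ≥ 0.
The cheapest feasible vertex uses only light naphtha, butane; raffinate, MTBE, toluene, reformate are not used. The benzene volume and energy requirements are met with equality.
That vertex is x4 = 1.222, x6 = 1.19.
Objective = 52.84·1.222 + 54.41·1.19 = 129.3184.

$129.32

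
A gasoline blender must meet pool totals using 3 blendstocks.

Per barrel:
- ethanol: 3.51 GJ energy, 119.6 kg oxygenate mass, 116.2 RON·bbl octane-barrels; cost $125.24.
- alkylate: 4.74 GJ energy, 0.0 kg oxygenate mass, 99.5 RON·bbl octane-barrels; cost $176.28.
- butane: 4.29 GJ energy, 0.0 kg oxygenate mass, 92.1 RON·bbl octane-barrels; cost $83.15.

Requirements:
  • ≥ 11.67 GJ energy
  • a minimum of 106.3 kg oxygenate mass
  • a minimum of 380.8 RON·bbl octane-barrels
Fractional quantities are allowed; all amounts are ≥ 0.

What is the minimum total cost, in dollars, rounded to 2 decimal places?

$361.87

Treat it as an LP. Let x1 = barrels of ethanol, x2 = barrels of alkylate, x3 = barrels of butane.
Minimize 125.24x1 + 176.28x2 + 83.15x3 s.t.:
  3.51x1 + 4.74x2 + 4.29x3 ≥ 11.67   (energy)
  119.6x1 ≥ 106.3   (oxygenate mass)
  116.2x1 + 99.5x2 + 92.1x3 ≥ 380.8   (octane-barrels)
  x1, x2, x3 ≥ 0.
The minimum-cost mix takes nothing from alkylate — only ethanol, butane. There the oxygenate mass and octane-barrels constraints are tight.
Optimal quantities: ethanol = 0.8888 barrels, butane = 3.0133 barrels.
Total cost: 125.24·0.8888 + 83.15·3.0133 = 361.8692.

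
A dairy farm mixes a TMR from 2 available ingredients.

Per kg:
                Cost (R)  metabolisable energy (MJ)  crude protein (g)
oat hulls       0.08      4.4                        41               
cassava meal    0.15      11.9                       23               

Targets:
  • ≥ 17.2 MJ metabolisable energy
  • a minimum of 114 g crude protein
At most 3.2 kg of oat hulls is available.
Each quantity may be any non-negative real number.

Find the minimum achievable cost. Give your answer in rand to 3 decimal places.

R0.278

Set it up as a linear program. Let x1 = kg of oat hulls, x2 = kg of cassava meal.
Minimize 0.08x1 + 0.15x2 subject to:
  4.4x1 + 11.9x2 ≥ 17.2   (metabolisable energy)
  41x1 + 23x2 ≥ 114   (crude protein)
  x1 ≤ 3.2
  x1, x2 ≥ 0.
Both inputs are positive at the optimum. The metabolisable energy and crude protein requirements are met with equality.
Solving gives x1 = 2.485, x2 = 0.5265.
Objective = 0.08·2.485 + 0.15·0.5265 = 0.27778.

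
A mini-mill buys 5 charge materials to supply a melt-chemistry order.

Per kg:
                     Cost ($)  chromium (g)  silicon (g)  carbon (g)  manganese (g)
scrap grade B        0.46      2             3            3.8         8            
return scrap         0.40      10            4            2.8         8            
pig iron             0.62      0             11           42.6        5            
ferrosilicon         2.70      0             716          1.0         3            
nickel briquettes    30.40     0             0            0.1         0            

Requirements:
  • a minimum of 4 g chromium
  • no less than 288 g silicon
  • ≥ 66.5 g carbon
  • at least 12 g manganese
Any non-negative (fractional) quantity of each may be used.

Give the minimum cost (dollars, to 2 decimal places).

Let x1 = kg of scrap grade B, x2 = kg of return scrap, x3 = kg of pig iron, x4 = kg of ferrosilicon, x5 = kg of nickel briquettes.
Minimise 0.46x1 + 0.4x2 + 0.62x3 + 2.7x4 + 30.4x5 subject to:
  2x1 + 10x2 ≥ 4   (chromium)
  3x1 + 4x2 + 11x3 + 716x4 ≥ 288   (silicon)
  3.8x1 + 2.8x2 + 42.6x3 + 1x4 + 0.1x5 ≥ 66.5   (carbon)
  8x1 + 8x2 + 5x3 + 3x4 ≥ 12   (manganese)
  x1, x2, x3, x4, x5 ≥ 0.
The optimal basis is {return scrap, pig iron, ferrosilicon}; scrap grade B, nickel briquettes drop out. The silicon, carbon, manganese requirements are met with equality.
Optimal quantities: return scrap = 0.4053 kg, pig iron = 1.526 kg, ferrosilicon = 0.3765 kg.
Hence cost = 0.4·0.4053 + 0.62·1.526 + 2.7·0.3765 = $2.1248.

$2.12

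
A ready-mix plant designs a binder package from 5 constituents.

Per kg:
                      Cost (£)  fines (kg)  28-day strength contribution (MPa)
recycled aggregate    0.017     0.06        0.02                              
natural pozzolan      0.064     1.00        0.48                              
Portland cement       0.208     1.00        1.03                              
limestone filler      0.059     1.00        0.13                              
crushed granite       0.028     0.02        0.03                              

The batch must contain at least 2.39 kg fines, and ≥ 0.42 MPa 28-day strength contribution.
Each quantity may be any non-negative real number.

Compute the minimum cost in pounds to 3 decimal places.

This is a linear program. Let x1 = kg of recycled aggregate, x2 = kg of natural pozzolan, x3 = kg of Portland cement, x4 = kg of limestone filler, x5 = kg of crushed granite.
Minimise 0.017x1 + 0.064x2 + 0.208x3 + 0.059x4 + 0.028x5 subject to:
  0.06x1 + 1x2 + 1x3 + 1x4 + 0.02x5 ≥ 2.39   (fines)
  0.02x1 + 0.48x2 + 1.03x3 + 0.13x4 + 0.03x5 ≥ 0.42   (28-day strength contribution)
  x1, x2, x3, x4, x5 ≥ 0.
The minimum-cost mix takes nothing from recycled aggregate, Portland cement, crushed granite — only natural pozzolan, limestone filler. The fines and 28-day strength contribution requirements are met with equality.
Solving gives x2 = 0.3123, x4 = 2.078.
Cost = 0.064·0.3123 + 0.059·2.078 = 0.14259.

£0.143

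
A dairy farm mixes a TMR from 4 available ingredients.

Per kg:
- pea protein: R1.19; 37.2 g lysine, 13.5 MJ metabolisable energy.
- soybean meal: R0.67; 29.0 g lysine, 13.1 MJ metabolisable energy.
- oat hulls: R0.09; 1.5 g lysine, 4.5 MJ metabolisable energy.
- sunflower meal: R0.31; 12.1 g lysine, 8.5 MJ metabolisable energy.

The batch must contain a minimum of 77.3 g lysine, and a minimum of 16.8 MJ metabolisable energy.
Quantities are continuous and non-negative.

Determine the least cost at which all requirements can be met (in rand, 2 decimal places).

This is a linear program. Let x1 = kg of pea protein, x2 = kg of soybean meal, x3 = kg of oat hulls, x4 = kg of sunflower meal.
min 1.19x1 + 0.67x2 + 0.09x3 + 0.31x4 s.t.:
  37.2x1 + 29x2 + 1.5x3 + 12.1x4 ≥ 77.3   (lysine)
  13.5x1 + 13.1x2 + 4.5x3 + 8.5x4 ≥ 16.8   (metabolisable energy)
  x1, x2, x3, x4 ≥ 0.
The optimal basis is {soybean meal}; pea protein, oat hulls, sunflower meal drop out. There the lysine constraint is tight.
Solving gives x2 = 2.666.
Total cost: 0.67·2.666 = 1.7862.

R1.79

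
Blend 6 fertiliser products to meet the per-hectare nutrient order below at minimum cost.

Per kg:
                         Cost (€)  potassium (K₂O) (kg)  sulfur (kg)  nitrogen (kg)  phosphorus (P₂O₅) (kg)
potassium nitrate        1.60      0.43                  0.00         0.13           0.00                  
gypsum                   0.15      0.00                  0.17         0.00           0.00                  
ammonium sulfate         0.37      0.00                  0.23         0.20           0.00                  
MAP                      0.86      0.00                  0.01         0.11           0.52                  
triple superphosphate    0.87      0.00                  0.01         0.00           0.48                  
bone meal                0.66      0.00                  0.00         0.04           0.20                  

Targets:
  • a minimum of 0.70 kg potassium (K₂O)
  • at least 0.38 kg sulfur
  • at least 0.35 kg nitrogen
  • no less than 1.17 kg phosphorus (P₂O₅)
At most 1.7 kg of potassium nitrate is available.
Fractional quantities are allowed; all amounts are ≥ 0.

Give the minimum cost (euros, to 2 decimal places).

€4.86

Let x1 = kg of potassium nitrate, x2 = kg of gypsum, x3 = kg of ammonium sulfate, x4 = kg of MAP, x5 = kg of triple superphosphate, x6 = kg of bone meal.
min 1.6x1 + 0.15x2 + 0.37x3 + 0.86x4 + 0.87x5 + 0.66x6 s.t.:
  0.43x1 ≥ 0.7   (potassium (K₂O))
  0.17x2 + 0.23x3 + 0.01x4 + 0.01x5 ≥ 0.38   (sulfur)
  0.13x1 + 0.2x3 + 0.11x4 + 0.04x6 ≥ 0.35   (nitrogen)
  0.52x4 + 0.48x5 + 0.2x6 ≥ 1.17   (phosphorus (P₂O₅))
  x1 ≤ 1.7
  x1, x2, x3, x4, x5, x6 ≥ 0.
The minimum-cost mix takes nothing from ammonium sulfate, triple superphosphate, bone meal — only potassium nitrate, gypsum, MAP. The potassium (K₂O), sulfur, phosphorus (P₂O₅) requirements are met with equality.
Solving gives x1 = 1.628, x2 = 2.103, x4 = 2.25.
Total cost: 1.6·1.628 + 0.15·2.103 + 0.86·2.25 = 4.8553.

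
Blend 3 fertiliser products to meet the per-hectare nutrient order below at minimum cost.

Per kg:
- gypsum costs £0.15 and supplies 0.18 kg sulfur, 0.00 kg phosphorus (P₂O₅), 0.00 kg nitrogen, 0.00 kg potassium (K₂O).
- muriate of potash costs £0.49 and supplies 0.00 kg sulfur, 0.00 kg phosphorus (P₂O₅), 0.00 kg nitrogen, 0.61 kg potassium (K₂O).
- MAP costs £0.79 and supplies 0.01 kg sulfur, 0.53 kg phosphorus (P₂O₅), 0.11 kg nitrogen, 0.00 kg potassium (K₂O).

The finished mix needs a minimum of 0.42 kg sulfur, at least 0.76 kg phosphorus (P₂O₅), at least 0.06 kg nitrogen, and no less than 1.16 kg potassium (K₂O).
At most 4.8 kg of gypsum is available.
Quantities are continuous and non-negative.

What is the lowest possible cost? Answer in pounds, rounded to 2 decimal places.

£2.40

Treat it as an LP. Let x1 = kg of gypsum, x2 = kg of muriate of potash, x3 = kg of MAP.
Minimize 0.15x1 + 0.49x2 + 0.79x3 with:
  0.18x1 + 0.01x3 ≥ 0.42   (sulfur)
  0.53x3 ≥ 0.76   (phosphorus (P₂O₅))
  0.11x3 ≥ 0.06   (nitrogen)
  0.61x2 ≥ 1.16   (potassium (K₂O))
  x1 ≤ 4.8
  x1, x2, x3 ≥ 0.
The optimal mix uses every input. Binding constraints: sulfur, phosphorus (P₂O₅), potassium (K₂O).
That vertex is x1 = 2.254, x2 = 1.902, x3 = 1.434.
Cost = 0.15·2.254 + 0.49·1.902 + 0.79·1.434 = 2.4029.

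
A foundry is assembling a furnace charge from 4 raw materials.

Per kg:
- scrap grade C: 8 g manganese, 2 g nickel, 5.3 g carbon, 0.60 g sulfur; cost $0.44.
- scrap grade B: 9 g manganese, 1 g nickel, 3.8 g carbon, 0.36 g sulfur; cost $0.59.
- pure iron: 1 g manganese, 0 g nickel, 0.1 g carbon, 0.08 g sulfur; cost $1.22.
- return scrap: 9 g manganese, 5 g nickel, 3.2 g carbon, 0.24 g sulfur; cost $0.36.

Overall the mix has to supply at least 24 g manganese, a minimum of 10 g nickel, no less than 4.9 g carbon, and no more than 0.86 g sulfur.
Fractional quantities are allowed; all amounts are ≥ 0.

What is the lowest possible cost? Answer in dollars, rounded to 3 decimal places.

Let x1 = kg of scrap grade C, x2 = kg of scrap grade B, x3 = kg of pure iron, x4 = kg of return scrap.
min 0.44x1 + 0.59x2 + 1.22x3 + 0.36x4 subject to:
  8x1 + 9x2 + 1x3 + 9x4 ≥ 24   (manganese)
  2x1 + 1x2 + 5x4 ≥ 10   (nickel)
  5.3x1 + 3.8x2 + 0.1x3 + 3.2x4 ≥ 4.9   (carbon)
  0.6x1 + 0.36x2 + 0.08x3 + 0.24x4 ≤ 0.86   (sulfur)
  x1, x2, x3, x4 ≥ 0.
The cheapest feasible vertex uses only return scrap; scrap grade C, scrap grade B, pure iron are not used. The manganese requirement is met with equality.
So return scrap = 2.667 kg.
Cost = 0.36·2.667 = 0.96012.

$0.960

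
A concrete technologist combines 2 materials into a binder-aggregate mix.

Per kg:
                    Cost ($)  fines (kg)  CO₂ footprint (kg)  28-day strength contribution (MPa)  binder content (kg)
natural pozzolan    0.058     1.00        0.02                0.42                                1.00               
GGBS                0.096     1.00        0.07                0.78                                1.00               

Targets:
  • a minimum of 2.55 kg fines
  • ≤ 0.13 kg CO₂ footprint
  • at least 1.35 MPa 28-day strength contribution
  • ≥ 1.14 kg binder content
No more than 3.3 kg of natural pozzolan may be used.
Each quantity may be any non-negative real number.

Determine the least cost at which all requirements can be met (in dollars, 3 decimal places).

$0.177

This is a linear program. Let x1 = kg of natural pozzolan, x2 = kg of GGBS.
Minimise 0.058x1 + 0.096x2 subject to:
  1x1 + 1x2 ≥ 2.55   (fines)
  0.02x1 + 0.07x2 ≤ 0.13   (CO₂ footprint)
  0.42x1 + 0.78x2 ≥ 1.35   (28-day strength contribution)
  1x1 + 1x2 ≥ 1.14   (binder content)
  x1 ≤ 3.3
  x1, x2 ≥ 0.
Both inputs are positive at the optimum. There the fines and 28-day strength contribution constraints are tight.
Solving gives x1 = 1.775, x2 = 0.775.
Cost = 0.058·1.775 + 0.096·0.775 = 0.17735.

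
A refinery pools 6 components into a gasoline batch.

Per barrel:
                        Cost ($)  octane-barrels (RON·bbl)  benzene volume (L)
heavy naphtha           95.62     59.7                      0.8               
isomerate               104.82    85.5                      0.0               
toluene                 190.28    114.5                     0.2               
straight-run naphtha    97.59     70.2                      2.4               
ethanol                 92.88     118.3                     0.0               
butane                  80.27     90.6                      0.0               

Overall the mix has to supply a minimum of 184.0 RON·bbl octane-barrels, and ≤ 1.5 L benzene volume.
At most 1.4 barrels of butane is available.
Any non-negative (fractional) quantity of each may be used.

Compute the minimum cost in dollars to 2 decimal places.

This is a linear program. Let x1 = barrels of heavy naphtha, x2 = barrels of isomerate, x3 = barrels of toluene, x4 = barrels of straight-run naphtha, x5 = barrels of ethanol, x6 = barrels of butane.
min 95.62x1 + 104.82x2 + 190.28x3 + 97.59x4 + 92.88x5 + 80.27x6 s.t.:
  59.7x1 + 85.5x2 + 114.5x3 + 70.2x4 + 118.3x5 + 90.6x6 ≥ 184   (octane-barrels)
  0.8x1 + 0.2x3 + 2.4x4 ≤ 1.5   (benzene volume)
  x6 ≤ 1.4
  x1, x2, x3, x4, x5, x6 ≥ 0.
The optimal basis is {ethanol}; heavy naphtha, isomerate, toluene, straight-run naphtha, butane drop out. There the octane-barrels constraint is tight.
That vertex is x5 = 1.55537.
Objective = 92.88·1.55537 = 144.4628.

$144.46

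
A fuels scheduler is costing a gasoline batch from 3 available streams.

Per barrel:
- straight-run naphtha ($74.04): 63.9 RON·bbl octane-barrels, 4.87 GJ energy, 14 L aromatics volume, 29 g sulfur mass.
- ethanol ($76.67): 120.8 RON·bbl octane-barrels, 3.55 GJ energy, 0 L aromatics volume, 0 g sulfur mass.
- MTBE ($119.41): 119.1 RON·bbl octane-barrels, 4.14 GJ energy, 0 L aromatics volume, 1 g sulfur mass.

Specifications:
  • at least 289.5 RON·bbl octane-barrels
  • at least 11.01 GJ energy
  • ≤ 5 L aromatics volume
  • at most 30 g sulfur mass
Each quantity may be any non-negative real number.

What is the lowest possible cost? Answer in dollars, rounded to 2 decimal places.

$226.66

Treat it as an LP. Let x1 = barrels of straight-run naphtha, x2 = barrels of ethanol, x3 = barrels of MTBE.
Minimise 74.04x1 + 76.67x2 + 119.41x3 with:
  63.9x1 + 120.8x2 + 119.1x3 ≥ 289.5   (octane-barrels)
  4.87x1 + 3.55x2 + 4.14x3 ≥ 11.01   (energy)
  14x1 ≤ 5   (aromatics volume)
  29x1 + 1x3 ≤ 30   (sulfur mass)
  x1, x2, x3 ≥ 0.
At the optimum only straight-run naphtha, ethanol are positive (MTBE = 0). There the energy and aromatics volume constraints are tight.
Solving gives x1 = 0.357143, x2 = 2.61147.
Hence cost = 74.04·0.357143 + 76.67·2.61147 = $226.6643.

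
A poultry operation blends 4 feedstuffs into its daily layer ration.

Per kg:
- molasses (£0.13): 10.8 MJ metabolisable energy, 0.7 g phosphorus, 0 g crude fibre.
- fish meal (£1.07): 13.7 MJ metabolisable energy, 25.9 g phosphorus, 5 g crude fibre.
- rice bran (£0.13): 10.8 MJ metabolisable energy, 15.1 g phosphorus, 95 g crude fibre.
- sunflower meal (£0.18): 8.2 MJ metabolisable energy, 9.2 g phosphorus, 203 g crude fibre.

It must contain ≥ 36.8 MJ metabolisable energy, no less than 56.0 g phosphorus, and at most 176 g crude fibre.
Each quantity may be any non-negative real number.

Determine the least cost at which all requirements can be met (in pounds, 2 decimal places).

Let x1 = kg of molasses, x2 = kg of fish meal, x3 = kg of rice bran, x4 = kg of sunflower meal.
Minimize 0.13x1 + 1.07x2 + 0.13x3 + 0.18x4 with:
  10.8x1 + 13.7x2 + 10.8x3 + 8.2x4 ≥ 36.8   (metabolisable energy)
  0.7x1 + 25.9x2 + 15.1x3 + 9.2x4 ≥ 56   (phosphorus)
  5x2 + 95x3 + 203x4 ≤ 176   (crude fibre)
  x1, x2, x3, x4 ≥ 0.
At the optimum only molasses, fish meal, rice bran are positive (sunflower meal = 0). Binding constraints: metabolisable energy, phosphorus, crude fibre.
So molasses = 0.2044 kg, fish meal = 1.111 kg, rice bran = 1.794 kg.
Hence cost = 0.13·0.2044 + 1.07·1.111 + 0.13·1.794 = £1.4486.

£1.45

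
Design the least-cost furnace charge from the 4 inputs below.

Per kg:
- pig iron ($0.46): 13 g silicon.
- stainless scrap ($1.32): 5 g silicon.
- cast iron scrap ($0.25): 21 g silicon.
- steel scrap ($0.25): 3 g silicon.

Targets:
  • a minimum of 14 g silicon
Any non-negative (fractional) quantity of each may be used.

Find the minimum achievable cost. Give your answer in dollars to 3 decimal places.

$0.167

This is a linear program. Let x1 = kg of pig iron, x2 = kg of stainless scrap, x3 = kg of cast iron scrap, x4 = kg of steel scrap.
Minimize 0.46x1 + 1.32x2 + 0.25x3 + 0.25x4 with:
  13x1 + 5x2 + 21x3 + 3x4 ≥ 14   (silicon)
  x1, x2, x3, x4 ≥ 0.
The cheapest feasible vertex uses only cast iron scrap; pig iron, stainless scrap, steel scrap are not used. Binding constraint: silicon.
Solving gives x3 = 0.6667.
Objective = 0.25·0.6667 = 0.16668.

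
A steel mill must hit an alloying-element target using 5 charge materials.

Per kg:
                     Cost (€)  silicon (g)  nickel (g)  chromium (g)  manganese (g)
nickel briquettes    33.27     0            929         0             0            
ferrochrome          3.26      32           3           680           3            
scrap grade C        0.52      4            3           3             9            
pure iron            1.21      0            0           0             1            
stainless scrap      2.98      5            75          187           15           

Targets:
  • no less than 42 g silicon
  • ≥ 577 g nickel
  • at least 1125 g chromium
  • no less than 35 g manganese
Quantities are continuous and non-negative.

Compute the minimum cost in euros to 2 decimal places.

Let x1 = kg of nickel briquettes, x2 = kg of ferrochrome, x3 = kg of scrap grade C, x4 = kg of pure iron, x5 = kg of stainless scrap.
Minimise 33.27x1 + 3.26x2 + 0.52x3 + 1.21x4 + 2.98x5 s.t.:
  32x2 + 4x3 + 5x5 ≥ 42   (silicon)
  929x1 + 3x2 + 3x3 + 75x5 ≥ 577   (nickel)
  680x2 + 3x3 + 187x5 ≥ 1125   (chromium)
  3x2 + 9x3 + 1x4 + 15x5 ≥ 35   (manganese)
  x1, x2, x3, x4, x5 ≥ 0.
At the optimum only ferrochrome, stainless scrap are positive (nickel briquettes, scrap grade C, pure iron = 0). There the silicon and nickel constraints are tight.
Optimal quantities: ferrochrome = 0.1111 kg, stainless scrap = 7.689 kg.
Objective = 3.26·0.1111 + 2.98·7.689 = 23.2754.

€23.28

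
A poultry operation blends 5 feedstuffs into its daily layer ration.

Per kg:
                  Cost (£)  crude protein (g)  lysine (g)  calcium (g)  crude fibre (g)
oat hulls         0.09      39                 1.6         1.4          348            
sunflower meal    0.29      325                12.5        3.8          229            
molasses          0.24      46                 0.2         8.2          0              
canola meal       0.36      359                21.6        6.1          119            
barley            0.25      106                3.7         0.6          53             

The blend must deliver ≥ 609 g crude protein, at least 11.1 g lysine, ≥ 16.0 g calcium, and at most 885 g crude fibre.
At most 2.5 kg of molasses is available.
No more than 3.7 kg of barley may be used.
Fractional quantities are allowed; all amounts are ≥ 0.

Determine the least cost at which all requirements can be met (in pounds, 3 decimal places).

Let x1 = kg of oat hulls, x2 = kg of sunflower meal, x3 = kg of molasses, x4 = kg of canola meal, x5 = kg of barley.
Minimize 0.09x1 + 0.29x2 + 0.24x3 + 0.36x4 + 0.25x5 with:
  39x1 + 325x2 + 46x3 + 359x4 + 106x5 ≥ 609   (crude protein)
  1.6x1 + 12.5x2 + 0.2x3 + 21.6x4 + 3.7x5 ≥ 11.1   (lysine)
  1.4x1 + 3.8x2 + 8.2x3 + 6.1x4 + 0.6x5 ≥ 16   (calcium)
  348x1 + 229x2 + 119x4 + 53x5 ≤ 885   (crude fibre)
  x3 ≤ 2.5
  x5 ≤ 3.7
  x1, x2, x3, x4, x5 ≥ 0.
At the optimum only molasses, canola meal are positive (oat hulls, sunflower meal, barley = 0). There the crude protein and calcium constraints are tight.
Optimal quantities: molasses = 0.7619 kg, canola meal = 1.599 kg.
Objective = 0.24·0.7619 + 0.36·1.599 = 0.758496.

£0.758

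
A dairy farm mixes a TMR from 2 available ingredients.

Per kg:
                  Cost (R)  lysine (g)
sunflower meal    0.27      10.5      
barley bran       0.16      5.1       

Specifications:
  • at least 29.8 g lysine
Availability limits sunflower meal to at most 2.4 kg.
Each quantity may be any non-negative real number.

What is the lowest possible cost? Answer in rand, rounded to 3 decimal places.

R0.792

This is a linear program. Let x1 = kg of sunflower meal, x2 = kg of barley bran.
Minimize 0.27x1 + 0.16x2 s.t.:
  10.5x1 + 5.1x2 ≥ 29.8   (lysine)
  x1 ≤ 2.4
  x1, x2 ≥ 0.
Both inputs are positive at the optimum. The lysine and the sunflower meal cap requirements are met with equality.
So sunflower meal = 2.4 kg, barley bran = 0.902 kg.
Objective = 0.27·2.4 + 0.16·0.902 = 0.79232.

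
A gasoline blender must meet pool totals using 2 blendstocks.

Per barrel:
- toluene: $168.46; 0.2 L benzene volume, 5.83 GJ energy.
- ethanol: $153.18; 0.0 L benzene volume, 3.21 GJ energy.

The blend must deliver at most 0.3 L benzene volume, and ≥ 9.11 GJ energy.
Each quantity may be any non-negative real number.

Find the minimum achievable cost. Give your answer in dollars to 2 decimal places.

Set it up as a linear program. Let x1 = barrels of toluene, x2 = barrels of ethanol.
min 168.46x1 + 153.18x2 s.t.:
  0.2x1 ≤ 0.3   (benzene volume)
  5.83x1 + 3.21x2 ≥ 9.11   (energy)
  x1, x2 ≥ 0.
Both inputs are positive at the optimum. The benzene volume and energy requirements are met with equality.
That vertex is x1 = 1.5, x2 = 0.1137.
Objective = 168.46·1.5 + 153.18·0.1137 = 270.1066.

$270.11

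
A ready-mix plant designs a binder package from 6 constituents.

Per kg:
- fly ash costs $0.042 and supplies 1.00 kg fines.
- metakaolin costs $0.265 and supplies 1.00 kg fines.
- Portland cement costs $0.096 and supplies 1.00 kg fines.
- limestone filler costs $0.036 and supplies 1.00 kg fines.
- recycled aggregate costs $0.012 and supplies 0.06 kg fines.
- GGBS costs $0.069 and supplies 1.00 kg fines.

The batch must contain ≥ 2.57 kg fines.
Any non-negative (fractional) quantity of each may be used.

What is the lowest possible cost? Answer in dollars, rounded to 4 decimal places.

$0.0925

Let x1 = kg of fly ash, x2 = kg of metakaolin, x3 = kg of Portland cement, x4 = kg of limestone filler, x5 = kg of recycled aggregate, x6 = kg of GGBS.
Minimize 0.042x1 + 0.265x2 + 0.096x3 + 0.036x4 + 0.012x5 + 0.069x6 subject to:
  1x1 + 1x2 + 1x3 + 1x4 + 0.06x5 + 1x6 ≥ 2.57   (fines)
  x1, x2, x3, x4, x5, x6 ≥ 0.
At the optimum only limestone filler is positive (fly ash, metakaolin, Portland cement, recycled aggregate, GGBS = 0). Binding constraint: fines.
Solving gives x4 = 2.57.
Hence cost = 0.036·2.57 = $0.092520.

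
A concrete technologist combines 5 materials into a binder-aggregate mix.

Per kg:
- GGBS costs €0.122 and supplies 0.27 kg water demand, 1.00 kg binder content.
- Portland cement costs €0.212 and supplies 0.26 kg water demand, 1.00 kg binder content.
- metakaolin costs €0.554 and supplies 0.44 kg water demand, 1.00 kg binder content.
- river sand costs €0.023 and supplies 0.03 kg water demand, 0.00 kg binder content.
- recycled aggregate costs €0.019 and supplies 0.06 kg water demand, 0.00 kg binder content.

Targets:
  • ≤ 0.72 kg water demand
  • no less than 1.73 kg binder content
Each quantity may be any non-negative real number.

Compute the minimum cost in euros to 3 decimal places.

€0.211

Treat it as an LP. Let x1 = kg of GGBS, x2 = kg of Portland cement, x3 = kg of metakaolin, x4 = kg of river sand, x5 = kg of recycled aggregate.
Minimize 0.122x1 + 0.212x2 + 0.554x3 + 0.023x4 + 0.019x5 subject to:
  0.27x1 + 0.26x2 + 0.44x3 + 0.03x4 + 0.06x5 ≤ 0.72   (water demand)
  1x1 + 1x2 + 1x3 ≥ 1.73   (binder content)
  x1, x2, x3, x4, x5 ≥ 0.
At the optimum only GGBS is positive (Portland cement, metakaolin, river sand, recycled aggregate = 0). The binder content requirement is met with equality.
Optimal quantities: GGBS = 1.73 kg.
Objective = 0.122·1.73 = 0.21106.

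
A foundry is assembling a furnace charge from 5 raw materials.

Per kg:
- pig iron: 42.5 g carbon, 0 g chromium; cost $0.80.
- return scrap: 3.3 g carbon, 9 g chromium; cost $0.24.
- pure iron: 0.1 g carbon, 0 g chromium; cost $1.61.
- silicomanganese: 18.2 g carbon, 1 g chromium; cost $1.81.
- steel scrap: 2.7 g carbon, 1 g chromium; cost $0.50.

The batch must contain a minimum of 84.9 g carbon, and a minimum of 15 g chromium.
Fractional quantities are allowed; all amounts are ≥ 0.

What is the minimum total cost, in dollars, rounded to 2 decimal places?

$1.89

Set it up as a linear program. Let x1 = kg of pig iron, x2 = kg of return scrap, x3 = kg of pure iron, x4 = kg of silicomanganese, x5 = kg of steel scrap.
Minimise 0.8x1 + 0.24x2 + 1.61x3 + 1.81x4 + 0.5x5 with:
  42.5x1 + 3.3x2 + 0.1x3 + 18.2x4 + 2.7x5 ≥ 84.9   (carbon)
  9x2 + 1x4 + 1x5 ≥ 15   (chromium)
  x1, x2, x3, x4, x5 ≥ 0.
The optimal basis is {pig iron, return scrap}; pure iron, silicomanganese, steel scrap drop out. The carbon and chromium requirements are met with equality.
That vertex is x1 = 1.868, x2 = 1.667.
Total cost: 0.8·1.868 + 0.24·1.667 = 1.8945.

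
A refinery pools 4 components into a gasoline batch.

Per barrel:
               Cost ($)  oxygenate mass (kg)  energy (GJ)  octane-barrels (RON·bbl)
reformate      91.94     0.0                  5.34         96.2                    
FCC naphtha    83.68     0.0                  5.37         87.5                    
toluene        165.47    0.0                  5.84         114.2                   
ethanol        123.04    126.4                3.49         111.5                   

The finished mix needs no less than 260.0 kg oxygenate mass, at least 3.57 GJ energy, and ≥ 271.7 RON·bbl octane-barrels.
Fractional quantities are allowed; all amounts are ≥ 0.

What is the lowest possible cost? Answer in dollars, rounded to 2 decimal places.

$293.56

This is a linear program. Let x1 = barrels of reformate, x2 = barrels of FCC naphtha, x3 = barrels of toluene, x4 = barrels of ethanol.
Minimize 91.94x1 + 83.68x2 + 165.47x3 + 123.04x4 with:
  126.4x4 ≥ 260   (oxygenate mass)
  5.34x1 + 5.37x2 + 5.84x3 + 3.49x4 ≥ 3.57   (energy)
  96.2x1 + 87.5x2 + 114.2x3 + 111.5x4 ≥ 271.7   (octane-barrels)
  x1, x2, x3, x4 ≥ 0.
The optimal basis is {reformate, ethanol}; FCC naphtha, toluene drop out. Binding constraints: oxygenate mass and octane-barrels.
Solving gives x1 = 0.440216, x4 = 2.05696.
Total cost: 91.94·0.440216 + 123.04·2.05696 = 293.5618.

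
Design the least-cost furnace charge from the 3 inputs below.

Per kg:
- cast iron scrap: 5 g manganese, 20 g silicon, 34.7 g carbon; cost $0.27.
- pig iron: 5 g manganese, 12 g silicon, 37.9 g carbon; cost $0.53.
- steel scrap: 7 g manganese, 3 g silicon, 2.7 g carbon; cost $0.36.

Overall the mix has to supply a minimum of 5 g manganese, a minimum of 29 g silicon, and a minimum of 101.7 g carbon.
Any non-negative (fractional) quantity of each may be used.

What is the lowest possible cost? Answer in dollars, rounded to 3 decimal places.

$0.791

Set it up as a linear program. Let x1 = kg of cast iron scrap, x2 = kg of pig iron, x3 = kg of steel scrap.
Minimise 0.27x1 + 0.53x2 + 0.36x3 with:
  5x1 + 5x2 + 7x3 ≥ 5   (manganese)
  20x1 + 12x2 + 3x3 ≥ 29   (silicon)
  34.7x1 + 37.9x2 + 2.7x3 ≥ 101.7   (carbon)
  x1, x2, x3 ≥ 0.
The optimal basis is {cast iron scrap}; pig iron, steel scrap drop out. Binding constraint: carbon.
Solving gives x1 = 2.931.
Hence cost = 0.27·2.931 = $0.79137.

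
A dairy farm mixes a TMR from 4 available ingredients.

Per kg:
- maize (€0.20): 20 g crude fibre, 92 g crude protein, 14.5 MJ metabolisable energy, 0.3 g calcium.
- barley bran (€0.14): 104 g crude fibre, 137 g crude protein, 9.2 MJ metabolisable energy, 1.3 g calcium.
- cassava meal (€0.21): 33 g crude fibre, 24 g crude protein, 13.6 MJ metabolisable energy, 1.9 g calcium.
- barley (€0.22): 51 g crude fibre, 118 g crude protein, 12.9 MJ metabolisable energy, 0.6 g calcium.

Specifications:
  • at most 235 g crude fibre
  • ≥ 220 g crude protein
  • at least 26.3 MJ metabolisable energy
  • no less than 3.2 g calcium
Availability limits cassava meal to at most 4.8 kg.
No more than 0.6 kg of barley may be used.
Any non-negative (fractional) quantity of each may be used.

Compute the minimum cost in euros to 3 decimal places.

This is a linear program. Let x1 = kg of maize, x2 = kg of barley bran, x3 = kg of cassava meal, x4 = kg of barley.
min 0.2x1 + 0.14x2 + 0.21x3 + 0.22x4 subject to:
  20x1 + 104x2 + 33x3 + 51x4 ≤ 235   (crude fibre)
  92x1 + 137x2 + 24x3 + 118x4 ≥ 220   (crude protein)
  14.5x1 + 9.2x2 + 13.6x3 + 12.9x4 ≥ 26.3   (metabolisable energy)
  0.3x1 + 1.3x2 + 1.9x3 + 0.6x4 ≥ 3.2   (calcium)
  x3 ≤ 4.8
  x4 ≤ 0.6
  x1, x2, x3, x4 ≥ 0.
The cheapest feasible vertex uses only maize, barley bran, cassava meal; barley is not used. Binding constraints: crude fibre, metabolisable energy, calcium.
So maize = 0.2931 kg, barley bran = 2.15 kg, cassava meal = 0.1666 kg.
Hence cost = 0.2·0.2931 + 0.14·2.15 + 0.21·0.1666 = €0.39461.

€0.395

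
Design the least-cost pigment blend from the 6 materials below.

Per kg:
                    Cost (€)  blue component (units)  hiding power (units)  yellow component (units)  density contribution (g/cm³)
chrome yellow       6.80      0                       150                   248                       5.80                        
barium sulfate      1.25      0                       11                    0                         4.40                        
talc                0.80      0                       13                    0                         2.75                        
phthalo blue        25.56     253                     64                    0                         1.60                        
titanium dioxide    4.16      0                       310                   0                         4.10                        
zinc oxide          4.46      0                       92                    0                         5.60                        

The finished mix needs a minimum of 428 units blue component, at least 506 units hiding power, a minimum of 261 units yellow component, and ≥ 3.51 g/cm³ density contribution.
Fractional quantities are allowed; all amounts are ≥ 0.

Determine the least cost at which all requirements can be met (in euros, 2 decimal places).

This is a linear program. Let x1 = kg of chrome yellow, x2 = kg of barium sulfate, x3 = kg of talc, x4 = kg of phthalo blue, x5 = kg of titanium dioxide, x6 = kg of zinc oxide.
min 6.8x1 + 1.25x2 + 0.8x3 + 25.56x4 + 4.16x5 + 4.46x6 subject to:
  253x4 ≥ 428   (blue component)
  150x1 + 11x2 + 13x3 + 64x4 + 310x5 + 92x6 ≥ 506   (hiding power)
  248x1 ≥ 261   (yellow component)
  5.8x1 + 4.4x2 + 2.75x3 + 1.6x4 + 4.1x5 + 5.6x6 ≥ 3.51   (density contribution)
  x1, x2, x3, x4, x5, x6 ≥ 0.
The cheapest feasible vertex uses only chrome yellow, phthalo blue, titanium dioxide; barium sulfate, talc, zinc oxide are not used. The blue component, hiding power, yellow component requirements are met with equality.
Solving gives x1 = 1.052, x4 = 1.692, x5 = 0.7738.
Hence cost = 6.8·1.052 + 25.56·1.692 + 4.16·0.7738 = €53.6201.

€53.62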